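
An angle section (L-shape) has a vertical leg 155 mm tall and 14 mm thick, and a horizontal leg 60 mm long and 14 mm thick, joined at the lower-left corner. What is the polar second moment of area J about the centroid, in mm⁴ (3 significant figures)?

Split into non-overlapping primitives; take the origin at the lower-left of the bounding box.
Vertical leg: 14 × 155, A = 2 170 mm², y = 77.5 mm, Ī = 4 344 521 mm⁴.
Horizontal leg (remainder): 46 × 14, A = 644 mm², y = 7 mm, Ī = 10 519 mm⁴.
Centroid: ȳ = ΣA·y / ΣA = 61.366 mm.
Transfer each piece to the centroidal x-axis using Ī + A·d² with d = y − 61.366:
  vertical leg: d = 16.134 mm → contributes +4 909 408 mm⁴
  horizontal leg (remainder): d = -54.366 mm → contributes +1 913 942 mm⁴
Total I = 6 823 350 mm⁴.
For the y-axis: x̄ = 13.866 mm.
Repeating about the centroidal y-axis gives I_y = 595 957 mm⁴.
Polar second moment: J = I_x + I_y = 7 419 307 mm⁴.

J ≈ 7.42 × 10⁶ mm⁴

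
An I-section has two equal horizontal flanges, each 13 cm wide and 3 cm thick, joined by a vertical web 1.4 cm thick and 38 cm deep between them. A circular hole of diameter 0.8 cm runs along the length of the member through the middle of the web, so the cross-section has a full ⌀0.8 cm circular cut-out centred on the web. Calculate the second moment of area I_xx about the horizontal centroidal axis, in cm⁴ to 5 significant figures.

I_xx ≈ 3.9240 × 10⁴ cm⁴

Treat the section as a set of non-overlapping primitives; coordinates are from the bounding-box lower-left.
Bottom flange: 13 × 3, A = 39 cm², y = 1.5 cm, Ī = 29.25 cm⁴.
Web: 1.4 × 38, A = 53.2 cm², y = 22 cm, Ī = 6401.733 cm⁴.
Top flange: 13 × 3, A = 39 cm², y = 42.5 cm, Ī = 29.25 cm⁴.
Hole (subtracted): ⌀0.8, A = 0.5026548 cm², y = 22 cm, Ī = 0.02010619 cm⁴.
By symmetry the centroid is at mid-height, ȳ = 22 cm.
Transfer each piece to the horizontal centroidal axis using Ī + A·d² with d = y − 22:
  bottom flange: d = -20.5 cm → contributes +16 419 cm⁴
  web: d = 0 cm → contributes +6401.733 cm⁴
  top flange: d = 20.5 cm → contributes +16 419 cm⁴
  hole: d = 0 cm → contributes −0.02010619 cm⁴
Total I = 39239.71 cm⁴.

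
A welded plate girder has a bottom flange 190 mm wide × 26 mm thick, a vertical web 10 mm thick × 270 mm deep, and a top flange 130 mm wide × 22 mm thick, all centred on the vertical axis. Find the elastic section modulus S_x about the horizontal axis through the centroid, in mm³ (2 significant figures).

S_x ≈ 9.5 × 10⁵ mm³

Treat the section as a set of non-overlapping primitives; coordinates are from the bounding-box lower-left.
Bottom plate: 190 × 26, A = 4 940 mm², y = 13 mm, Ī = 278 287 mm⁴.
Web plate: 10 × 270, A = 2 700 mm², y = 161 mm, Ī = 16 402 500 mm⁴.
Top plate: 130 × 22, A = 2 860 mm², y = 307 mm, Ī = 115 353 mm⁴.
Centroid: ȳ = ΣA·y / ΣA = 131.1 mm.
Transfer each piece to the horizontal axis through the centroid using Ī + A·d² with d = y − 131.1:
  bottom plate: d = -118.1 mm → contributes +69 222 826 mm⁴
  web plate: d = 29.86 mm → contributes +18 810 334 mm⁴
  top plate: d = 175.9 mm → contributes +88 568 703 mm⁴
Total I = 176 601 863 mm⁴.
Extreme fibre distance c = 186.9 mm; S = I/c = 945 088 mm³.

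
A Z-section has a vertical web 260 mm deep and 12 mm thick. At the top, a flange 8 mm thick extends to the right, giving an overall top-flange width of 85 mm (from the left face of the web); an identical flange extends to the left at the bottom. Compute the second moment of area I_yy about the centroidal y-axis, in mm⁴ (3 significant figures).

Treat the section as a set of non-overlapping primitives; coordinates are from the bounding-box lower-left.
Web: 12 × 260, A = 3 120 mm², x = 79 mm, Ī = 37 440 mm⁴.
Top flange (beyond web): 73 × 8, A = 584 mm², x = 121.5 mm, Ī = 259 345 mm⁴.
Bottom flange (beyond web): 73 × 8, A = 584 mm², x = 36.5 mm, Ī = 259 345 mm⁴.
Centroid: x̄ = ΣA·x / ΣA = 79 mm.
Transfer each piece to the centroidal y-axis using Ī + A·d² with d = x − 79:
  web: d = 0 mm → contributes +37 440 mm⁴
  top flange (beyond web): d = 42.5 mm → contributes +1 314 195 mm⁴
  bottom flange (beyond web): d = -42.5 mm → contributes +1 314 195 mm⁴
Total I = 2 665 829 mm⁴.

I_yy ≈ 2.67 × 10⁶ mm⁴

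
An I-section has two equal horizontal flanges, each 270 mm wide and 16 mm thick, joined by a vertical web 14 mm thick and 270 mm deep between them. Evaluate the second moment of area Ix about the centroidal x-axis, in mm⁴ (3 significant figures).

Ix ≈ 2.00 × 10⁸ mm⁴

Break the section into simple shapes (no overlaps), measuring from the bottom-left corner of the bounding box.
Bottom flange: 270 × 16, A = 4 320 mm², y = 8 mm, Ī = 92 160 mm⁴.
Web: 14 × 270, A = 3 780 mm², y = 151 mm, Ī = 22 963 500 mm⁴.
Top flange: 270 × 16, A = 4 320 mm², y = 294 mm, Ī = 92 160 mm⁴.
By symmetry the centroid is at mid-height, ȳ = 151 mm.
Transfer each piece to the centroidal x-axis using Ī + A·d² with d = y − 151:
  bottom flange: d = -143 mm → contributes +88 431 840 mm⁴
  web: d = 0 mm → contributes +22 963 500 mm⁴
  top flange: d = 143 mm → contributes +88 431 840 mm⁴
Total I = 199 827 180 mm⁴.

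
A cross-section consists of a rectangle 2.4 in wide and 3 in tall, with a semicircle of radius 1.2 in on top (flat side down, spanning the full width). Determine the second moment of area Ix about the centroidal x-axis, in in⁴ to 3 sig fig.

Ix ≈ 12.6 in⁴

Treat the section as a set of non-overlapping primitives; coordinates are from the bounding-box lower-left.
Rectangular body: 2.4 × 3, A = 7.2 in², y = 1.5 in, Ī = 5.4 in⁴.
Semicircular cap: semicircle r = 1.2, A = 2.2619 in², y = 3.5093 in, Ī = 0.22759 in⁴.
Centroid: ȳ = ΣA·y / ΣA = 1.9803 in.
Transfer each piece to the centroidal x-axis using Ī + A·d² with d = y − 1.9803:
  rectangular body: d = -0.48034 in → contributes +7.0612 in⁴
  semicircular cap: d = 1.529 in → contributes +5.5154 in⁴
Total I = 12.577 in⁴.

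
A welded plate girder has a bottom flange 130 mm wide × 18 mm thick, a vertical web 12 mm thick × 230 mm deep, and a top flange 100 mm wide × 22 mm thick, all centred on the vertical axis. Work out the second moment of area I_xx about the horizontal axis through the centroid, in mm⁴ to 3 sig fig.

I_xx ≈ 8.32 × 10⁷ mm⁴

Treat the section as a set of non-overlapping primitives; coordinates are from the bounding-box lower-left.
Bottom plate: 130 × 18, A = 2 340 mm², y = 9 mm, Ī = 63 180 mm⁴.
Web plate: 12 × 230, A = 2 760 mm², y = 133 mm, Ī = 12 167 000 mm⁴.
Top plate: 100 × 22, A = 2 200 mm², y = 259 mm, Ī = 88 733 mm⁴.
Centroid: ȳ = ΣA·y / ΣA = 131.22 mm.
Transfer each piece to the horizontal axis through the centroid using Ī + A·d² with d = y − 131.22:
  bottom plate: d = -122.22 mm → contributes +35 020 129 mm⁴
  web plate: d = 1.7753 mm → contributes +12 175 699 mm⁴
  top plate: d = 127.78 mm → contributes +36 007 117 mm⁴
Total I = 83 202 945 mm⁴.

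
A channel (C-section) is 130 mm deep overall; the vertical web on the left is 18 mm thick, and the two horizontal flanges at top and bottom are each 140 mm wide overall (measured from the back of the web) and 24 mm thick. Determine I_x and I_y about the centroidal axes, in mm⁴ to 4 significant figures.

I_x ≈ 2.003 × 10⁷ mm⁴, I_y ≈ 1.552 × 10⁷ mm⁴

Split into non-overlapping primitives; take the origin at the lower-left of the bounding box.
Web: 18 × 130, A = 2 340 mm², y = 65 mm, Ī = 3 295 500 mm⁴.
Top flange (beyond web): 122 × 24, A = 2 928 mm², y = 118 mm, Ī = 140 544 mm⁴.
Bottom flange (beyond web): 122 × 24, A = 2 928 mm², y = 12 mm, Ī = 140 544 mm⁴.
By symmetry the centroid is at mid-height, ȳ = 65 mm.
Transfer each piece to the centroidal x-axis using Ī + A·d² with d = y − 65:
  web: d = 0 mm → contributes +3 295 500 mm⁴
  top flange (beyond web): d = 53 mm → contributes +8 365 296 mm⁴
  bottom flange (beyond web): d = -53 mm → contributes +8 365 296 mm⁴
Total I = 20 026 092 mm⁴.
For the y-axis: x̄ = 59.0146 mm.
Repeating about the centroidal y-axis gives I_y = 15 518 970 mm⁴.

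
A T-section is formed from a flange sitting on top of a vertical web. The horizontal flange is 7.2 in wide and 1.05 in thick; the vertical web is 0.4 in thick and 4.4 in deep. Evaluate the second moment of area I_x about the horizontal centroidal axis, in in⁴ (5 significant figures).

Decompose the section into non-overlapping parts with the origin at the bottom-left of its bounding rectangle.
Flange: 7.2 × 1.05, A = 7.56 in², y = 4.925 in, Ī = 0.694575 in⁴.
Web: 0.4 × 4.4, A = 1.76 in², y = 2.2 in, Ī = 2.839467 in⁴.
Centroid: ȳ = ΣA·y / ΣA = 4.410408 in.
Transfer each piece to the horizontal centroidal axis using Ī + A·d² with d = y − 4.410408:
  flange: d = 0.5145923 in → contributes +2.696502 in⁴
  web: d = -2.210408 in → contributes +11.43865 in⁴
Total I = 14.13516 in⁴.

I_x ≈ 14.135 in⁴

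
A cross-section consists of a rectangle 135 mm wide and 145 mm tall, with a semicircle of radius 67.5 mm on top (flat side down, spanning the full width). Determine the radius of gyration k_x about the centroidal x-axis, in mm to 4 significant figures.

Treat the section as a set of non-overlapping primitives; coordinates are from the bounding-box lower-left.
Rectangular body: 135 × 145, A = 19 575 mm², y = 72.5 mm, Ī = 34 297 031 mm⁴.
Semicircular cap: semicircle r = 67.5, A = 7156.94 mm², y = 173.648 mm, Ī = 2 278 490 mm⁴.
Centroid: ȳ = ΣA·y / ΣA = 99.5803 mm.
Transfer each piece to the centroidal x-axis using Ī + A·d² with d = y − 99.5803:
  rectangular body: d = -27.0803 mm → contributes +48 652 233 mm⁴
  semicircular cap: d = 74.0676 mm → contributes +41 541 504 mm⁴
Total I = 90 193 737 mm⁴.
Radius of gyration: k = √(I/A) = √(90 193 737 / 26731.9) = 58.0862 mm.

k_x ≈ 58.09 mm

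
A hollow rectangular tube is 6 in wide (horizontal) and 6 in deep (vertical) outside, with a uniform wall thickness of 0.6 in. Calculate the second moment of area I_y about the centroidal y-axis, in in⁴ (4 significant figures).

I_y ≈ 63.76 in⁴

Treat the section as a set of non-overlapping primitives; coordinates are from the bounding-box lower-left.
Outer rectangle: 6 × 6, A = 36 in², x = 3 in, Ī = 108 in⁴.
Inner void (subtracted): 4.8 × 4.8, A = 23.04 in², x = 3 in, Ī = 44.2368 in⁴.
By symmetry the centroid is at mid-width, x̄ = 3 in.
All pieces are centred on the centroidal y-axis, so I = ΣĪ (holes subtracted) = 63.7632 in⁴.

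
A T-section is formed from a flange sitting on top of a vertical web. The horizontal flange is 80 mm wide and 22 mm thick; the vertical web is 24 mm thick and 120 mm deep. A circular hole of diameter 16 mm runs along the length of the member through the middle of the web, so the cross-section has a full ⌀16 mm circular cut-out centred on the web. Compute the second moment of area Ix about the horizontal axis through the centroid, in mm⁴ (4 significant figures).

Ix ≈ 8.878 × 10⁶ mm⁴

Break the section into simple shapes (no overlaps), measuring from the bottom-left corner of the bounding box.
Flange: 80 × 22, A = 1 760 mm², y = 131 mm, Ī = 70986.7 mm⁴.
Web: 24 × 120, A = 2 880 mm², y = 60 mm, Ī = 3 456 000 mm⁴.
Hole (subtracted): ⌀16, A = 201.062 mm², y = 60 mm, Ī = 3216.99 mm⁴.
Centroid: ȳ = ΣA·y / ΣA = 88.1509 mm.
Transfer each piece to the horizontal axis through the centroid using Ī + A·d² with d = y − 88.1509:
  flange: d = 42.8491 mm → contributes +3 302 430 mm⁴
  web: d = -28.1509 mm → contributes +5 738 319 mm⁴
  hole: d = -28.1509 mm → contributes −162 553 mm⁴
Total I = 8 878 196 mm⁴.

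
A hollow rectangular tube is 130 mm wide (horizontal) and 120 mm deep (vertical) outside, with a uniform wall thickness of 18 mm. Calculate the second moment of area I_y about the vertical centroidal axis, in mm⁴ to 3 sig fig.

Decompose the section into non-overlapping parts with the origin at the bottom-left of its bounding rectangle.
Outer rectangle: 130 × 120, A = 15 600 mm², x = 65 mm, Ī = 21 970 000 mm⁴.
Inner void (subtracted): 94 × 84, A = 7 896 mm², x = 65 mm, Ī = 5 814 088 mm⁴.
By symmetry the centroid is at mid-width, x̄ = 65 mm.
All pieces are centred on the vertical centroidal axis, so I = ΣĪ (holes subtracted) = 16 155 912 mm⁴.

I_y ≈ 1.62 × 10⁷ mm⁴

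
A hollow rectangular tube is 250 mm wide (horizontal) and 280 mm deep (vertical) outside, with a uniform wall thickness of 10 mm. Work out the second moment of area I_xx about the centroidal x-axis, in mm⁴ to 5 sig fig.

Split into non-overlapping primitives; take the origin at the lower-left of the bounding box.
Outer rectangle: 250 × 280, A = 70 000 mm², y = 140 mm, Ī = 457 333 333 mm⁴.
Inner void (subtracted): 230 × 260, A = 59 800 mm², y = 140 mm, Ī = 336 873 333 mm⁴.
By symmetry the centroid is at mid-height, ȳ = 140 mm.
All pieces are centred on the centroidal x-axis, so I = ΣĪ (holes subtracted) = 120 460 000 mm⁴.

I_xx ≈ 1.2046 × 10⁸ mm⁴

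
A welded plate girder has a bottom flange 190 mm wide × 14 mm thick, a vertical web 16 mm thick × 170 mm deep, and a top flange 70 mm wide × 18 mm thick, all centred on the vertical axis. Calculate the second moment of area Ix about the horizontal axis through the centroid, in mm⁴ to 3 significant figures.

Decompose the section into non-overlapping parts with the origin at the bottom-left of its bounding rectangle.
Bottom plate: 190 × 14, A = 2 660 mm², y = 7 mm, Ī = 43 447 mm⁴.
Web plate: 16 × 170, A = 2 720 mm², y = 99 mm, Ī = 6 550 667 mm⁴.
Top plate: 70 × 18, A = 1 260 mm², y = 193 mm, Ī = 34 020 mm⁴.
Centroid: ȳ = ΣA·y / ΣA = 79.982 mm.
Transfer each piece to the horizontal axis through the centroid using Ī + A·d² with d = y − 79.982:
  bottom plate: d = -72.982 mm → contributes +14 211 569 mm⁴
  web plate: d = 19.018 mm → contributes +7 534 456 mm⁴
  top plate: d = 113.02 mm → contributes +16 128 107 mm⁴
Total I = 37 874 131 mm⁴.

Ix ≈ 3.79 × 10⁷ mm⁴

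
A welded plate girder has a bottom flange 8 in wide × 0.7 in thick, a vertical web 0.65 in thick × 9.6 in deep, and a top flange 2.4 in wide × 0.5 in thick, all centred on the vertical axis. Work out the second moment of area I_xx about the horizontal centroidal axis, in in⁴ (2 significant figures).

Break the section into simple shapes (no overlaps), measuring from the bottom-left corner of the bounding box.
Bottom plate: 8 × 0.7, A = 5.6 in², y = 0.35 in, Ī = 0.2287 in⁴.
Web plate: 0.65 × 9.6, A = 6.24 in², y = 5.5 in, Ī = 47.92 in⁴.
Top plate: 2.4 × 0.5, A = 1.2 in², y = 10.55 in, Ī = 0.025 in⁴.
Centroid: ȳ = ΣA·y / ΣA = 3.753 in.
Transfer each piece to the horizontal centroidal axis using Ī + A·d² with d = y − 3.753:
  bottom plate: d = -3.403 in → contributes +65.08 in⁴
  web plate: d = 1.747 in → contributes +66.97 in⁴
  top plate: d = 6.797 in → contributes +55.46 in⁴
Total I = 187.5 in⁴.

I_xx ≈ 190 in⁴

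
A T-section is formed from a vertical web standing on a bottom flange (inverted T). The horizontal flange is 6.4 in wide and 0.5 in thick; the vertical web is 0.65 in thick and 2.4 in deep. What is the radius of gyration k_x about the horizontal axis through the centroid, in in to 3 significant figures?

Treat the section as a set of non-overlapping primitives; coordinates are from the bounding-box lower-left.
Flange: 6.4 × 0.5, A = 3.2 in², y = 0.25 in, Ī = 0.066667 in⁴.
Web: 0.65 × 2.4, A = 1.56 in², y = 1.7 in, Ī = 0.7488 in⁴.
Centroid: ȳ = ΣA·y / ΣA = 0.72521 in.
Transfer each piece to the horizontal axis through the centroid using Ī + A·d² with d = y − 0.72521:
  flange: d = -0.47521 in → contributes +0.78931 in⁴
  web: d = 0.97479 in → contributes +2.2311 in⁴
Total I = 3.0204 in⁴.
Radius of gyration: k = √(I/A) = √(3.0204 / 4.76) = 0.79658 in.

k_x ≈ 0.797 in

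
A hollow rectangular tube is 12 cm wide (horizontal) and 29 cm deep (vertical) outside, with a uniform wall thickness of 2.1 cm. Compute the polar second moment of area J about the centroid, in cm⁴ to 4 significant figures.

J ≈ 1.767 × 10⁴ cm⁴

Treat the section as a set of non-overlapping primitives; coordinates are from the bounding-box lower-left.
Outer rectangle: 12 × 29, A = 348 cm², y = 14.5 cm, Ī = 24 389 cm⁴.
Inner void (subtracted): 7.8 × 24.8, A = 193.44 cm², y = 14.5 cm, Ī = 9914.44 cm⁴.
By symmetry the centroid is at mid-height, ȳ = 14.5 cm.
All pieces are centred on the centroidal x-axis, so I = ΣĪ (holes subtracted) = 14474.6 cm⁴.
Repeating about the centroidal y-axis gives I_y = 3195.26 cm⁴.
Polar second moment: J = I_x + I_y = 17669.8 cm⁴.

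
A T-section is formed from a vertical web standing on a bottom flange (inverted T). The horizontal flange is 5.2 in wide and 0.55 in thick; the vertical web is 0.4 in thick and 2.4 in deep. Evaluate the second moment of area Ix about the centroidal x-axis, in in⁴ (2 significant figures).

Ix ≈ 2.1 in⁴

Split into non-overlapping primitives; take the origin at the lower-left of the bounding box.
Flange: 5.2 × 0.55, A = 2.86 in², y = 0.275 in, Ī = 0.0721 in⁴.
Web: 0.4 × 2.4, A = 0.96 in², y = 1.75 in, Ī = 0.4608 in⁴.
Centroid: ȳ = ΣA·y / ΣA = 0.6457 in.
Transfer each piece to the centroidal x-axis using Ī + A·d² with d = y − 0.6457:
  flange: d = -0.3707 in → contributes +0.4651 in⁴
  web: d = 1.104 in → contributes +1.632 in⁴
Total I = 2.097 in⁴.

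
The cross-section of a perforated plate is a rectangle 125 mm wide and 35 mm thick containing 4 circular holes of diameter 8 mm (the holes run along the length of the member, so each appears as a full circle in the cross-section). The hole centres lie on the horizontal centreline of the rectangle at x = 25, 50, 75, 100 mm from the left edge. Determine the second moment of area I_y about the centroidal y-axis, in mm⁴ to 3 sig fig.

Break the section into simple shapes (no overlaps), measuring from the bottom-left corner of the bounding box.
Plate: 125 × 35, A = 4 375 mm², x = 62.5 mm, Ī = 5 696 615 mm⁴.
Hole 1 (subtracted): ⌀8, A = 50.265 mm², x = 25 mm, Ī = 201.06 mm⁴.
Hole 2 (subtracted): ⌀8, A = 50.265 mm², x = 50 mm, Ī = 201.06 mm⁴.
Hole 3 (subtracted): ⌀8, A = 50.265 mm², x = 75 mm, Ī = 201.06 mm⁴.
Hole 4 (subtracted): ⌀8, A = 50.265 mm², x = 100 mm, Ī = 201.06 mm⁴.
By symmetry the centroid is at mid-width, x̄ = 62.5 mm.
Transfer each piece to the centroidal y-axis using Ī + A·d² with d = x − 62.5:
  plate: d = 0 mm → contributes +5 696 615 mm⁴
  hole 1: d = -37.5 mm → contributes −70 887 mm⁴
  hole 2: d = -12.5 mm → contributes −8 055 mm⁴
  hole 3: d = 12.5 mm → contributes −8 055 mm⁴
  hole 4: d = 37.5 mm → contributes −70 887 mm⁴
Total I = 5 538 731 mm⁴.

I_y ≈ 5.54 × 10⁶ mm⁴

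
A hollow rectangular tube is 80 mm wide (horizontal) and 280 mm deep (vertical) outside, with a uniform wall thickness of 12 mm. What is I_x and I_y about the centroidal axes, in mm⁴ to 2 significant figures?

I_x ≈ 6.8 × 10⁷ mm⁴, I_y ≈ 8.2 × 10⁶ mm⁴

Decompose the section into non-overlapping parts with the origin at the bottom-left of its bounding rectangle.
Outer rectangle: 80 × 280, A = 22 400 mm², y = 140 mm, Ī = 146 346 667 mm⁴.
Inner void (subtracted): 56 × 256, A = 14 336 mm², y = 140 mm, Ī = 78 293 675 mm⁴.
By symmetry the centroid is at mid-height, ȳ = 140 mm.
All pieces are centred on the centroidal x-axis, so I = ΣĪ (holes subtracted) = 68 052 992 mm⁴.
Repeating about the centroidal y-axis gives I_y = 8 200 192 mm⁴.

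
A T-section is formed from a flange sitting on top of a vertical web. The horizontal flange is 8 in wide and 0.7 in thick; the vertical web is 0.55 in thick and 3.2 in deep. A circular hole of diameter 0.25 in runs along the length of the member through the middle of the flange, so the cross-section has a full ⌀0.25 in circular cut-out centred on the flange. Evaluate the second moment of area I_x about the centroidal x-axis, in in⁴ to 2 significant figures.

I_x ≈ 6.8 in⁴

Treat the section as a set of non-overlapping primitives; coordinates are from the bounding-box lower-left.
Flange: 8 × 0.7, A = 5.6 in², y = 3.55 in, Ī = 0.2287 in⁴.
Web: 0.55 × 3.2, A = 1.76 in², y = 1.6 in, Ī = 1.502 in⁴.
Hole (subtracted): ⌀0.25, A = 0.04909 in², y = 3.55 in, Ī = 0.0001917 in⁴.
Centroid: ȳ = ΣA·y / ΣA = 3.081 in.
Transfer each piece to the centroidal x-axis using Ī + A·d² with d = y − 3.081:
  flange: d = 0.4694 in → contributes +1.463 in⁴
  web: d = -1.481 in → contributes +5.36 in⁴
  hole: d = 0.4694 in → contributes −0.01101 in⁴
Total I = 6.812 in⁴.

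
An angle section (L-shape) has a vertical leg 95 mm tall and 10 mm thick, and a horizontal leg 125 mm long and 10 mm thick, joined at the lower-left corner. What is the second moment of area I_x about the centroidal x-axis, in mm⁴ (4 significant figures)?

I_x ≈ 1.664 × 10⁶ mm⁴

Break the section into simple shapes (no overlaps), measuring from the bottom-left corner of the bounding box.
Vertical leg: 10 × 95, A = 950 mm², y = 47.5 mm, Ī = 714 479 mm⁴.
Horizontal leg (remainder): 115 × 10, A = 1 150 mm², y = 5 mm, Ī = 9583.33 mm⁴.
Centroid: ȳ = ΣA·y / ΣA = 24.2262 mm.
Transfer each piece to the centroidal x-axis using Ī + A·d² with d = y − 24.2262:
  vertical leg: d = 23.2738 mm → contributes +1 229 066 mm⁴
  horizontal leg (remainder): d = -19.2262 mm → contributes +434 677 mm⁴
Total I = 1 663 743 mm⁴.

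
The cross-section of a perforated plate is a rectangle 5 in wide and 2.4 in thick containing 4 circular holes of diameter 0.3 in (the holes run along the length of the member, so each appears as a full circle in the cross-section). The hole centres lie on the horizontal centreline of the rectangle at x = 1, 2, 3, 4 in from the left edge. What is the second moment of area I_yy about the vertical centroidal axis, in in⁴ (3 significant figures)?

I_yy ≈ 24.6 in⁴

Break the section into simple shapes (no overlaps), measuring from the bottom-left corner of the bounding box.
Plate: 5 × 2.4, A = 12 in², x = 2.5 in, Ī = 25 in⁴.
Hole 1 (subtracted): ⌀0.3, A = 0.070686 in², x = 1 in, Ī = 0.00039761 in⁴.
Hole 2 (subtracted): ⌀0.3, A = 0.070686 in², x = 2 in, Ī = 0.00039761 in⁴.
Hole 3 (subtracted): ⌀0.3, A = 0.070686 in², x = 3 in, Ī = 0.00039761 in⁴.
Hole 4 (subtracted): ⌀0.3, A = 0.070686 in², x = 4 in, Ī = 0.00039761 in⁴.
By symmetry the centroid is at mid-width, x̄ = 2.5 in.
Transfer each piece to the vertical centroidal axis using Ī + A·d² with d = x − 2.5:
  plate: d = 0 in → contributes +25 in⁴
  hole 1: d = -1.5 in → contributes −0.15944 in⁴
  hole 2: d = -0.5 in → contributes −0.018069 in⁴
  hole 3: d = 0.5 in → contributes −0.018069 in⁴
  hole 4: d = 1.5 in → contributes −0.15944 in⁴
Total I = 24.645 in⁴.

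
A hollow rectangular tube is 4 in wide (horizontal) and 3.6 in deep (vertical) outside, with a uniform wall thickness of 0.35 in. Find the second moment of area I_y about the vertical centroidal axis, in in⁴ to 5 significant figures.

I_y ≈ 10.515 in⁴

Break the section into simple shapes (no overlaps), measuring from the bottom-left corner of the bounding box.
Outer rectangle: 4 × 3.6, A = 14.4 in², x = 2 in, Ī = 19.2 in⁴.
Inner void (subtracted): 3.3 × 2.9, A = 9.57 in², x = 2 in, Ī = 8.684775 in⁴.
By symmetry the centroid is at mid-width, x̄ = 2 in.
All pieces are centred on the vertical centroidal axis, so I = ΣĪ (holes subtracted) = 10.51523 in⁴.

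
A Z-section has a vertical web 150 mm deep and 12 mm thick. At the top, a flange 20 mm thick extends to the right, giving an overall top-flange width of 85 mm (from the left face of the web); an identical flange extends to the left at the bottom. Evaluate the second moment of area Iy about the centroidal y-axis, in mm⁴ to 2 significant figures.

Iy ≈ 6.6 × 10⁶ mm⁴

Decompose the section into non-overlapping parts with the origin at the bottom-left of its bounding rectangle.
Web: 12 × 150, A = 1 800 mm², x = 79 mm, Ī = 21 600 mm⁴.
Top flange (beyond web): 73 × 20, A = 1 460 mm², x = 121.5 mm, Ī = 648 362 mm⁴.
Bottom flange (beyond web): 73 × 20, A = 1 460 mm², x = 36.5 mm, Ī = 648 362 mm⁴.
Centroid: x̄ = ΣA·x / ΣA = 79 mm.
Transfer each piece to the centroidal y-axis using Ī + A·d² with d = x − 79:
  web: d = 0 mm → contributes +21 600 mm⁴
  top flange (beyond web): d = 42.5 mm → contributes +3 285 487 mm⁴
  bottom flange (beyond web): d = -42.5 mm → contributes +3 285 487 mm⁴
Total I = 6 592 573 mm⁴.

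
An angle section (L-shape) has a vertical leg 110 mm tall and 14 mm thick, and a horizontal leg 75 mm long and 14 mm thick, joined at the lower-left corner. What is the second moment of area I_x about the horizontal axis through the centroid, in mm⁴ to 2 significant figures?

I_x ≈ 2.8 × 10⁶ mm⁴

Treat the section as a set of non-overlapping primitives; coordinates are from the bounding-box lower-left.
Vertical leg: 14 × 110, A = 1 540 mm², y = 55 mm, Ī = 1 552 833 mm⁴.
Horizontal leg (remainder): 61 × 14, A = 854 mm², y = 7 mm, Ī = 13 949 mm⁴.
Centroid: ȳ = ΣA·y / ΣA = 37.88 mm.
Transfer each piece to the horizontal axis through the centroid using Ī + A·d² with d = y − 37.88:
  vertical leg: d = 17.12 mm → contributes +2 004 347 mm⁴
  horizontal leg (remainder): d = -30.88 mm → contributes +828 153 mm⁴
Total I = 2 832 500 mm⁴.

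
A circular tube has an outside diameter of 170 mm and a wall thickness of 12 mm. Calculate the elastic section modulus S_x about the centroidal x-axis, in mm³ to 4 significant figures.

Split into non-overlapping primitives; take the origin at the lower-left of the bounding box.
Outer circle: ⌀170, A = 22 698 mm², y = 85 mm, Ī = 40 998 275 mm⁴.
Bore (subtracted): ⌀146, A = 16741.5 mm², y = 85 mm, Ī = 22 303 926 mm⁴.
By symmetry the centroid is at mid-height, ȳ = 85 mm.
All pieces are centred on the centroidal x-axis, so I = ΣĪ (holes subtracted) = 18 694 349 mm⁴.
Extreme fibre distance c = 85 mm; S = I/c = 219 934 mm³.

S_x ≈ 2.199 × 10⁵ mm³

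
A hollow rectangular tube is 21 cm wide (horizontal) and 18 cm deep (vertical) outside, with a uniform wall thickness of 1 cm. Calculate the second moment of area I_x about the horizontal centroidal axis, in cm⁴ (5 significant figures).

I_x ≈ 3720.7 cm⁴

Decompose the section into non-overlapping parts with the origin at the bottom-left of its bounding rectangle.
Outer rectangle: 21 × 18, A = 378 cm², y = 9 cm, Ī = 10 206 cm⁴.
Inner void (subtracted): 19 × 16, A = 304 cm², y = 9 cm, Ī = 6485.333 cm⁴.
By symmetry the centroid is at mid-height, ȳ = 9 cm.
All pieces are centred on the horizontal centroidal axis, so I = ΣĪ (holes subtracted) = 3720.667 cm⁴.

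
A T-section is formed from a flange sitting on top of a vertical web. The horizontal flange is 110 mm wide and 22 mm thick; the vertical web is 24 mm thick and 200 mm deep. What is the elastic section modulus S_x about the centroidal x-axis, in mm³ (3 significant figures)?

Treat the section as a set of non-overlapping primitives; coordinates are from the bounding-box lower-left.
Flange: 110 × 22, A = 2 420 mm², y = 211 mm, Ī = 97 607 mm⁴.
Web: 24 × 200, A = 4 800 mm², y = 100 mm, Ī = 16 000 000 mm⁴.
Centroid: ȳ = ΣA·y / ΣA = 137.2 mm.
Transfer each piece to the centroidal x-axis using Ī + A·d² with d = y − 137.2:
  flange: d = 73.795 mm → contributes +13 276 211 mm⁴
  web: d = -37.205 mm → contributes +22 644 213 mm⁴
Total I = 35 920 423 mm⁴.
Extreme fibre distance c = 137.2 mm; S = I/c = 261 801 mm³.

S_x ≈ 2.62 × 10⁵ mm³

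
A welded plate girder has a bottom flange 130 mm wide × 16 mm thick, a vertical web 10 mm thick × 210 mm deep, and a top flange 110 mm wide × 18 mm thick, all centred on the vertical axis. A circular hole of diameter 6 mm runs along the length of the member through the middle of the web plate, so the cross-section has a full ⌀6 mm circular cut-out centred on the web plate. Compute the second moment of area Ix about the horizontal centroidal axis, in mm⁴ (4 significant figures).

Ix ≈ 6.009 × 10⁷ mm⁴

Treat the section as a set of non-overlapping primitives; coordinates are from the bounding-box lower-left.
Bottom plate: 130 × 16, A = 2 080 mm², y = 8 mm, Ī = 44373.3 mm⁴.
Web plate: 10 × 210, A = 2 100 mm², y = 121 mm, Ī = 7 717 500 mm⁴.
Top plate: 110 × 18, A = 1 980 mm², y = 235 mm, Ī = 53 460 mm⁴.
Hole (subtracted): ⌀6, A = 28.2743 mm², y = 121 mm, Ī = 63.6173 mm⁴.
Centroid: ȳ = ΣA·y / ΣA = 119.48 mm.
Transfer each piece to the horizontal centroidal axis using Ī + A·d² with d = y − 119.48:
  bottom plate: d = -111.48 mm → contributes +25 894 194 mm⁴
  web plate: d = 1.51996 mm → contributes +7 722 352 mm⁴
  top plate: d = 115.52 mm → contributes +26 476 287 mm⁴
  hole: d = 1.51996 mm → contributes −128.939 mm⁴
Total I = 60 092 704 mm⁴.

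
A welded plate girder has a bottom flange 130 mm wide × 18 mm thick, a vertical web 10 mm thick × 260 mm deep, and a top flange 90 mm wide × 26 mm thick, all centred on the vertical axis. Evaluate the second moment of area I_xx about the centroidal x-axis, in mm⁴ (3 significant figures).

Treat the section as a set of non-overlapping primitives; coordinates are from the bounding-box lower-left.
Bottom plate: 130 × 18, A = 2 340 mm², y = 9 mm, Ī = 63 180 mm⁴.
Web plate: 10 × 260, A = 2 600 mm², y = 148 mm, Ī = 14 646 667 mm⁴.
Top plate: 90 × 26, A = 2 340 mm², y = 291 mm, Ī = 131 820 mm⁴.
Centroid: ȳ = ΣA·y / ΣA = 149.29 mm.
Transfer each piece to the centroidal x-axis using Ī + A·d² with d = y − 149.29:
  bottom plate: d = -140.29 mm → contributes +46 114 571 mm⁴
  web plate: d = -1.2857 mm → contributes +14 650 965 mm⁴
  top plate: d = 141.71 mm → contributes +47 125 897 mm⁴
Total I = 107 891 432 mm⁴.

I_xx ≈ 1.08 × 10⁸ mm⁴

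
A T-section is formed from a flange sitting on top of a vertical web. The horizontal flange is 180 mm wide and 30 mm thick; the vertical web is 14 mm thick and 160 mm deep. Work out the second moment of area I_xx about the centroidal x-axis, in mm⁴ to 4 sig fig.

Break the section into simple shapes (no overlaps), measuring from the bottom-left corner of the bounding box.
Flange: 180 × 30, A = 5 400 mm², y = 175 mm, Ī = 405 000 mm⁴.
Web: 14 × 160, A = 2 240 mm², y = 80 mm, Ī = 4 778 667 mm⁴.
Centroid: ȳ = ΣA·y / ΣA = 147.147 mm.
Transfer each piece to the centroidal x-axis using Ī + A·d² with d = y − 147.147:
  flange: d = 27.8534 mm → contributes +4 594 385 mm⁴
  web: d = -67.1466 mm → contributes +14 878 077 mm⁴
Total I = 19 472 462 mm⁴.

I_xx ≈ 1.947 × 10⁷ mm⁴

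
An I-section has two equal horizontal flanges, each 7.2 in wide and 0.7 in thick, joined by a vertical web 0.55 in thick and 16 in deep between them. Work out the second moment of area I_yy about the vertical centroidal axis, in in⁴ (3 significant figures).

Treat the section as a set of non-overlapping primitives; coordinates are from the bounding-box lower-left.
Bottom flange: 7.2 × 0.7, A = 5.04 in², x = 3.6 in, Ī = 21.773 in⁴.
Web: 0.55 × 16, A = 8.8 in², x = 3.6 in, Ī = 0.22183 in⁴.
Top flange: 7.2 × 0.7, A = 5.04 in², x = 3.6 in, Ī = 21.773 in⁴.
By symmetry the centroid is at mid-width, x̄ = 3.6 in.
All pieces are centred on the vertical centroidal axis, so I = ΣĪ = 43.767 in⁴.

I_yy ≈ 43.8 in⁴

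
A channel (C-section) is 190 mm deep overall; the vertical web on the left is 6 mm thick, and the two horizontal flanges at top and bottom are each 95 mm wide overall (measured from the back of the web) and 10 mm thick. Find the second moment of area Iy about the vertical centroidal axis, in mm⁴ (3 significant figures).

Iy ≈ 2.75 × 10⁶ mm⁴

Treat the section as a set of non-overlapping primitives; coordinates are from the bounding-box lower-left.
Web: 6 × 190, A = 1 140 mm², x = 3 mm, Ī = 3 420 mm⁴.
Top flange (beyond web): 89 × 10, A = 890 mm², x = 50.5 mm, Ī = 587 474 mm⁴.
Bottom flange (beyond web): 89 × 10, A = 890 mm², x = 50.5 mm, Ī = 587 474 mm⁴.
Centroid: x̄ = ΣA·x / ΣA = 31.955 mm.
Transfer each piece to the vertical centroidal axis using Ī + A·d² with d = x − 31.955:
  web: d = -28.955 mm → contributes +959 219 mm⁴
  top flange (beyond web): d = 18.545 mm → contributes +893 544 mm⁴
  bottom flange (beyond web): d = 18.545 mm → contributes +893 544 mm⁴
Total I = 2 746 308 mm⁴.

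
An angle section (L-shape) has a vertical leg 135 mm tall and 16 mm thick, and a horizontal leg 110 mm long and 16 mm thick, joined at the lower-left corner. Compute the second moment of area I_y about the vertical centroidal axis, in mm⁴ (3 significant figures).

Split into non-overlapping primitives; take the origin at the lower-left of the bounding box.
Vertical leg: 16 × 135, A = 2 160 mm², x = 8 mm, Ī = 46 080 mm⁴.
Horizontal leg (remainder): 94 × 16, A = 1 504 mm², x = 63 mm, Ī = 1 107 445 mm⁴.
Centroid: x̄ = ΣA·x / ΣA = 30.576 mm.
Transfer each piece to the vertical centroidal axis using Ī + A·d² with d = x − 30.576:
  vertical leg: d = -22.576 mm → contributes +1 147 021 mm⁴
  horizontal leg (remainder): d = 32.424 mm → contributes +2 688 583 mm⁴
Total I = 3 835 604 mm⁴.

I_y ≈ 3.84 × 10⁶ mm⁴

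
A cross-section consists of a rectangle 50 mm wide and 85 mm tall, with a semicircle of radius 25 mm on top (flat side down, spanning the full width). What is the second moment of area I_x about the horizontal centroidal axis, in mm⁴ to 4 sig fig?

Split into non-overlapping primitives; take the origin at the lower-left of the bounding box.
Rectangular body: 50 × 85, A = 4 250 mm², y = 42.5 mm, Ī = 2 558 854 mm⁴.
Semicircular cap: semicircle r = 25, A = 981.748 mm², y = 95.6103 mm, Ī = 42873.8 mm⁴.
Centroid: ȳ = ΣA·y / ΣA = 52.4663 mm.
Transfer each piece to the horizontal centroidal axis using Ī + A·d² with d = y − 52.4663:
  rectangular body: d = -9.96626 mm → contributes +2 980 991 mm⁴
  semicircular cap: d = 43.1441 mm → contributes +1 870 310 mm⁴
Total I = 4 851 301 mm⁴.

I_x ≈ 4.851 × 10⁶ mm⁴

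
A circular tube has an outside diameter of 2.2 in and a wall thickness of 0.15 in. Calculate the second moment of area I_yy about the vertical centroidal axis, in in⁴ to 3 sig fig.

Split into non-overlapping primitives; take the origin at the lower-left of the bounding box.
Outer circle: ⌀2.2, A = 3.8013 in², x = 1.1 in, Ī = 1.1499 in⁴.
Bore (subtracted): ⌀1.9, A = 2.8353 in², x = 1.1 in, Ī = 0.63971 in⁴.
By symmetry the centroid is at mid-width, x̄ = 1.1 in.
All pieces are centred on the vertical centroidal axis, so I = ΣĪ (holes subtracted) = 0.51019 in⁴.

I_yy ≈ 0.510 in⁴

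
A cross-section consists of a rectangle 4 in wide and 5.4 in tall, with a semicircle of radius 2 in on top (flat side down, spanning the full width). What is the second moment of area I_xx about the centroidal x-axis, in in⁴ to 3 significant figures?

I_xx ≈ 116 in⁴

Decompose the section into non-overlapping parts with the origin at the bottom-left of its bounding rectangle.
Rectangular body: 4 × 5.4, A = 21.6 in², y = 2.7 in, Ī = 52.488 in⁴.
Semicircular cap: semicircle r = 2, A = 6.2832 in², y = 6.2488 in, Ī = 1.7561 in⁴.
Centroid: ȳ = ΣA·y / ΣA = 3.4997 in.
Transfer each piece to the centroidal x-axis using Ī + A·d² with d = y − 3.4997:
  rectangular body: d = -0.79969 in → contributes +66.301 in⁴
  semicircular cap: d = 2.7491 in → contributes +49.243 in⁴
Total I = 115.54 in⁴.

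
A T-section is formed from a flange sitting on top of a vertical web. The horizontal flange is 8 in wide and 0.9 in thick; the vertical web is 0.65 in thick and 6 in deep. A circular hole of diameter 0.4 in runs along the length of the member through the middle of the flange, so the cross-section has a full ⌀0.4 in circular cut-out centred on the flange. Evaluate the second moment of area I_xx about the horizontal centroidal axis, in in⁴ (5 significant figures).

I_xx ≈ 42.108 in⁴

Split into non-overlapping primitives; take the origin at the lower-left of the bounding box.
Flange: 8 × 0.9, A = 7.2 in², y = 6.45 in, Ī = 0.486 in⁴.
Web: 0.65 × 6, A = 3.9 in², y = 3 in, Ī = 11.7 in⁴.
Hole (subtracted): ⌀0.4, A = 0.1256637 in², y = 6.45 in, Ī = 0.001256637 in⁴.
Centroid: ȳ = ΣA·y / ΣA = 5.223958 in.
Transfer each piece to the horizontal centroidal axis using Ī + A·d² with d = y − 5.223958:
  flange: d = 1.226042 in → contributes +11.30889 in⁴
  web: d = -2.223958 in → contributes +30.98935 in⁴
  hole: d = 1.226042 in → contributes −0.1901518 in⁴
Total I = 42.10809 in⁴.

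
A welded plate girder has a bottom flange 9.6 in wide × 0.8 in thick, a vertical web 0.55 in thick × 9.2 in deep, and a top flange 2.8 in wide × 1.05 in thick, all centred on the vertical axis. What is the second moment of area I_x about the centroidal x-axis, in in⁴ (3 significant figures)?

Split into non-overlapping primitives; take the origin at the lower-left of the bounding box.
Bottom plate: 9.6 × 0.8, A = 7.68 in², y = 0.4 in, Ī = 0.4096 in⁴.
Web plate: 0.55 × 9.2, A = 5.06 in², y = 5.4 in, Ī = 35.69 in⁴.
Top plate: 2.8 × 1.05, A = 2.94 in², y = 10.525 in, Ī = 0.27011 in⁴.
Centroid: ȳ = ΣA·y / ΣA = 3.912 in.
Transfer each piece to the centroidal x-axis using Ī + A·d² with d = y − 3.912:
  bottom plate: d = -3.512 in → contributes +95.134 in⁴
  web plate: d = 1.488 in → contributes +46.894 in⁴
  top plate: d = 6.613 in → contributes +128.84 in⁴
Total I = 270.87 in⁴.

I_x ≈ 271 in⁴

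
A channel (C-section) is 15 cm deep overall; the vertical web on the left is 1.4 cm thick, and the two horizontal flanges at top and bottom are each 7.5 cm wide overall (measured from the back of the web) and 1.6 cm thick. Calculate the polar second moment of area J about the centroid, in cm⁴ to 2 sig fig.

Treat the section as a set of non-overlapping primitives; coordinates are from the bounding-box lower-left.
Web: 1.4 × 15, A = 21 cm², y = 7.5 cm, Ī = 393.8 cm⁴.
Top flange (beyond web): 6.1 × 1.6, A = 9.76 cm², y = 14.2 cm, Ī = 2.082 cm⁴.
Bottom flange (beyond web): 6.1 × 1.6, A = 9.76 cm², y = 0.8 cm, Ī = 2.082 cm⁴.
By symmetry the centroid is at mid-height, ȳ = 7.5 cm.
Transfer each piece to the centroidal x-axis using Ī + A·d² with d = y − 7.5:
  web: d = 0 cm → contributes +393.8 cm⁴
  top flange (beyond web): d = 6.7 cm → contributes +440.2 cm⁴
  bottom flange (beyond web): d = -6.7 cm → contributes +440.2 cm⁴
Total I = 1 274 cm⁴.
For the y-axis: x̄ = 2.507 cm.
Repeating about the centroidal y-axis gives I_y = 206.2 cm⁴.
Polar second moment: J = I_x + I_y = 1 480 cm⁴.

J ≈ 1500 cm⁴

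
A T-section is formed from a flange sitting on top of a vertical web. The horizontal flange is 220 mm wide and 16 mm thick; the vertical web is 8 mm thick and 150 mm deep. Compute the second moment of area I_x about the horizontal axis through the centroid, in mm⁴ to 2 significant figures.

I_x ≈ 8.5 × 10⁶ mm⁴

Decompose the section into non-overlapping parts with the origin at the bottom-left of its bounding rectangle.
Flange: 220 × 16, A = 3 520 mm², y = 158 mm, Ī = 75 093 mm⁴.
Web: 8 × 150, A = 1 200 mm², y = 75 mm, Ī = 2 250 000 mm⁴.
Centroid: ȳ = ΣA·y / ΣA = 136.9 mm.
Transfer each piece to the horizontal axis through the centroid using Ī + A·d² with d = y − 136.9:
  flange: d = 21.1 mm → contributes +1 642 484 mm⁴
  web: d = -61.9 mm → contributes +6 847 680 mm⁴
Total I = 8 490 165 mm⁴.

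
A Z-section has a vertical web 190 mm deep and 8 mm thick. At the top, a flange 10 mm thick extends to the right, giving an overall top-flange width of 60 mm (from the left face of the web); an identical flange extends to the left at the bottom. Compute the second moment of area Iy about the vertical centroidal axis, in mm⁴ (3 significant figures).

Break the section into simple shapes (no overlaps), measuring from the bottom-left corner of the bounding box.
Web: 8 × 190, A = 1 520 mm², x = 56 mm, Ī = 8106.7 mm⁴.
Top flange (beyond web): 52 × 10, A = 520 mm², x = 86 mm, Ī = 117 173 mm⁴.
Bottom flange (beyond web): 52 × 10, A = 520 mm², x = 26 mm, Ī = 117 173 mm⁴.
Centroid: x̄ = ΣA·x / ΣA = 56 mm.
Transfer each piece to the vertical centroidal axis using Ī + A·d² with d = x − 56:
  web: d = 0 mm → contributes +8106.7 mm⁴
  top flange (beyond web): d = 30 mm → contributes +585 173 mm⁴
  bottom flange (beyond web): d = -30 mm → contributes +585 173 mm⁴
Total I = 1 178 453 mm⁴.

Iy ≈ 1.18 × 10⁶ mm⁴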